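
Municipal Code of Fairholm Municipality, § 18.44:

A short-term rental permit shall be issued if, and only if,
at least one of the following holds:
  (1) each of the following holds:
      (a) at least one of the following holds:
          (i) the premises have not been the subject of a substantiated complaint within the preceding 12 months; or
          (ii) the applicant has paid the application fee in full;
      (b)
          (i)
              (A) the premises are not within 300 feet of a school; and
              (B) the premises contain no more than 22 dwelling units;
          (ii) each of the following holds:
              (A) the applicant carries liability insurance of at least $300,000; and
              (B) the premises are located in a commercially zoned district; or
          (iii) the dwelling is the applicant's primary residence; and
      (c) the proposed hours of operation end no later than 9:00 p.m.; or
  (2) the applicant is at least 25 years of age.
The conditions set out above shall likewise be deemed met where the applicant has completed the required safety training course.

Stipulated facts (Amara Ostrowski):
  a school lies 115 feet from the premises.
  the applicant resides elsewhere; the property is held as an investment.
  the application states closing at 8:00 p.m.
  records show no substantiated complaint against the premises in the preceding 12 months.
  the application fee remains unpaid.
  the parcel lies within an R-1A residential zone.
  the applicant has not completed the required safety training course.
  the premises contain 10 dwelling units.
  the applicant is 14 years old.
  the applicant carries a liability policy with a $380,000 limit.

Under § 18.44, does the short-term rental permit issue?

No — denied.

(i) no complaint in 12 mo. — met.
(ii) fee paid — fails.
(a) = T OR F = true.
(A) ≥300 ft from school — not met.
(B) ≤ 22 units — holds.
So (i) is not satisfied (F AND T).
(A) insurance ≥ $300,000 — satisfied.
(B) commercially zoned — not met.
(ii) = T AND F = false.
(iii) primary residence — not met.
So (b) is not satisfied (F OR F OR F).
(c) closes by 9 p.m. — holds.
(1): T AND F AND T → false.
(2) age ≥ 25 — not satisfied.
So Overall is not satisfied (F OR F).
Exception (safety training) — not satisfied.
Result: main false OR exception false → false.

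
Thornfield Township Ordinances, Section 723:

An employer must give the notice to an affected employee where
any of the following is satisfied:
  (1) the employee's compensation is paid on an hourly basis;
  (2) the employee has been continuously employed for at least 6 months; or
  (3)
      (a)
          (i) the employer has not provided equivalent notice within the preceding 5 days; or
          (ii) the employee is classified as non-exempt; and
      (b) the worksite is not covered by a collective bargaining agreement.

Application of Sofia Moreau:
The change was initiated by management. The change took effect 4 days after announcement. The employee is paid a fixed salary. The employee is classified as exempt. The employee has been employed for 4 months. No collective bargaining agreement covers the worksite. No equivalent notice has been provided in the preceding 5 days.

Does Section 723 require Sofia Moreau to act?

Yes — required.

(1) hourly-paid — not satisfied.
(2) tenure ≥ 6 mo. — fails.
(i) no recent notice — holds.
(ii) non-exempt — fails.
(a): T OR F → true.
(b) no CBA — holds.
So (3) is satisfied (T AND T).
Overall: F OR F OR T → true.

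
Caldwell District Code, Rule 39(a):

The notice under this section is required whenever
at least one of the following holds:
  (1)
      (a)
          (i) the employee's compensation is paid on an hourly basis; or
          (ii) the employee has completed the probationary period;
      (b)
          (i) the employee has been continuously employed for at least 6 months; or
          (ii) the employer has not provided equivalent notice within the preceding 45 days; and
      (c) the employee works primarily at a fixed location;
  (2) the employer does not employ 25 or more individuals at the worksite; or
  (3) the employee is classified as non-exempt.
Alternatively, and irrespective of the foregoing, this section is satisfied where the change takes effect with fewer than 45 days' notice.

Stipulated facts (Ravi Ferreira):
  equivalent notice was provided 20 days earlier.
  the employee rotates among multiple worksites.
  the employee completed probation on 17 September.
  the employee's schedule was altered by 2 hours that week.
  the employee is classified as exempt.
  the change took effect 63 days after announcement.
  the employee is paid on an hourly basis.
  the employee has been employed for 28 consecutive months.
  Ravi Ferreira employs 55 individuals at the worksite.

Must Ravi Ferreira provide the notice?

(i) hourly-paid — met.
(ii) past probation — satisfied.
(a): T OR T → true.
(i) tenure ≥ 6 mo. — satisfied.
(ii) no recent notice — not met.
So (b) is satisfied (T OR F).
(c) fixed location — not met.
So (1) is not satisfied (T AND T AND F).
(2) not (≥ 25 at site) — not met.
(3) non-exempt — not satisfied.
So Overall is not satisfied (F OR F OR F).
Exception (< 45 days' notice) — not satisfied.
Result: main false OR exception false → false.

No — not required.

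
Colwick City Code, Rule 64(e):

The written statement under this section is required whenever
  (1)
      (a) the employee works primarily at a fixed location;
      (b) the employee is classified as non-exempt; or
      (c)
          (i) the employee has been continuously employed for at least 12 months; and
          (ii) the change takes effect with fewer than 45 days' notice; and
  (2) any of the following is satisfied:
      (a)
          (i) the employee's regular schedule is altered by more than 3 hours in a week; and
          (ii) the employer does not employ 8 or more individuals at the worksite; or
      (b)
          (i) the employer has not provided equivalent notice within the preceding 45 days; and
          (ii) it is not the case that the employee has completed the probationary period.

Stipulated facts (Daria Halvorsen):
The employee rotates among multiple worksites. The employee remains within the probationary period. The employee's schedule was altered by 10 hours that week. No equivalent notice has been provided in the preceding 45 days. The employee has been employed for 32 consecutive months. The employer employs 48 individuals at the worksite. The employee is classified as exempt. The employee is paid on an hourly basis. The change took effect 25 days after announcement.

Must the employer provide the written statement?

(a) fixed location — not met.
(b) non-exempt — not satisfied.
(i) tenure ≥ 12 mo. — satisfied.
(ii) < 45 days' notice — holds.
So (c) is satisfied (T AND T).
(1) = F OR F OR T = true.
(i) schedule shift > 3h — satisfied.
(ii) not (≥ 8 at site) — fails.
(a): T AND F → false.
(i) no recent notice — satisfied.
(ii) not (past probation) — satisfied.
So (b) is satisfied (T AND T).
So (2) is satisfied (F OR T).
So Overall is satisfied (T AND T).

Yes — required.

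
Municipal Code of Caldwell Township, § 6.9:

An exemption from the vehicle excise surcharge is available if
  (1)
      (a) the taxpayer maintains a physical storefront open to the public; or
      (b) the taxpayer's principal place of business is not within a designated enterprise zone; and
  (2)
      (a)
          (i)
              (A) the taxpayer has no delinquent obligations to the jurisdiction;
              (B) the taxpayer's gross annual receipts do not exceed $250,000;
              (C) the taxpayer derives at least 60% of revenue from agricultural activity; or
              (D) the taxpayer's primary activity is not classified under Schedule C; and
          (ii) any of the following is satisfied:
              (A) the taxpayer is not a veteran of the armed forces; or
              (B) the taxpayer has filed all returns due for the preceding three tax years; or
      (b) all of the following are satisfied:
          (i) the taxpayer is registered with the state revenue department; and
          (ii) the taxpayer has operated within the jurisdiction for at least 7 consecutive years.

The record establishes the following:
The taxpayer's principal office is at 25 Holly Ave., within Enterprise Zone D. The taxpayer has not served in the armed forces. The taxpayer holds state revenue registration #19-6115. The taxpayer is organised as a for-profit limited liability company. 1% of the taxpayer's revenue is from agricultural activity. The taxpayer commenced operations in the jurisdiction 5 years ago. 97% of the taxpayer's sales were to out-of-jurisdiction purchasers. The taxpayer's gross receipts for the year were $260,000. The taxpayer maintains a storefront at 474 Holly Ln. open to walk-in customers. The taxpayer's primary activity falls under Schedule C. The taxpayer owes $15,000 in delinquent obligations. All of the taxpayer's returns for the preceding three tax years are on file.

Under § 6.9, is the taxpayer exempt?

No — not exempt.

(a) has storefront — satisfied.
(b) not (in enterprise zone) — fails.
(1): T OR F → true.
(A) no delinquency — not satisfied.
(B) receipts ≤ $250,000 — fails.
(C) ≥60% agricultural — not satisfied.
(D) not (Schedule C activity) — fails.
(i) = F OR F OR F OR F = false.
(A) not (veteran) — satisfied.
(B) returns current — satisfied.
(ii) = T OR T = true.
So (a) is not satisfied (F AND T).
(i) state-registered — met.
(ii) ≥ 7 yrs in jurisdiction — not met.
(b): T AND F → false.
(2) = F OR F = false.
Overall: T AND F → false.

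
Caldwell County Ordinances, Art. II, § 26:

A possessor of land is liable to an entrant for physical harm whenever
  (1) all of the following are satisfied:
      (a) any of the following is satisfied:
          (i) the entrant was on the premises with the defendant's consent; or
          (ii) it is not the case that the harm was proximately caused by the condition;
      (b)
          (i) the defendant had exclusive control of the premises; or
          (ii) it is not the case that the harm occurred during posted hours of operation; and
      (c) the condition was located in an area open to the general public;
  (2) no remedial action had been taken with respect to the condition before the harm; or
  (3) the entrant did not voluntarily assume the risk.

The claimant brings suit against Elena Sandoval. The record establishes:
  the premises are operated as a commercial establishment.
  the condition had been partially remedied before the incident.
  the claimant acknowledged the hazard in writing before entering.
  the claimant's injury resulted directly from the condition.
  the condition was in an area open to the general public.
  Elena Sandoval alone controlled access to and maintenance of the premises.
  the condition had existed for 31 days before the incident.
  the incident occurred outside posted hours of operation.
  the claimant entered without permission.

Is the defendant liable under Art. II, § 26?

(i) consent to enter — not met.
(ii) not (proximate cause) — not satisfied.
(a): F OR F → false.
(i) exclusive control — holds.
(ii) not (during posted hours) — holds.
(b): T OR T → true.
(c) public area — satisfied.
So (1) is not satisfied (F AND T AND T).
(2) no remedial action — not met.
(3) no assumed risk — not satisfied.
Overall = F OR F OR F = false.

No — not liable.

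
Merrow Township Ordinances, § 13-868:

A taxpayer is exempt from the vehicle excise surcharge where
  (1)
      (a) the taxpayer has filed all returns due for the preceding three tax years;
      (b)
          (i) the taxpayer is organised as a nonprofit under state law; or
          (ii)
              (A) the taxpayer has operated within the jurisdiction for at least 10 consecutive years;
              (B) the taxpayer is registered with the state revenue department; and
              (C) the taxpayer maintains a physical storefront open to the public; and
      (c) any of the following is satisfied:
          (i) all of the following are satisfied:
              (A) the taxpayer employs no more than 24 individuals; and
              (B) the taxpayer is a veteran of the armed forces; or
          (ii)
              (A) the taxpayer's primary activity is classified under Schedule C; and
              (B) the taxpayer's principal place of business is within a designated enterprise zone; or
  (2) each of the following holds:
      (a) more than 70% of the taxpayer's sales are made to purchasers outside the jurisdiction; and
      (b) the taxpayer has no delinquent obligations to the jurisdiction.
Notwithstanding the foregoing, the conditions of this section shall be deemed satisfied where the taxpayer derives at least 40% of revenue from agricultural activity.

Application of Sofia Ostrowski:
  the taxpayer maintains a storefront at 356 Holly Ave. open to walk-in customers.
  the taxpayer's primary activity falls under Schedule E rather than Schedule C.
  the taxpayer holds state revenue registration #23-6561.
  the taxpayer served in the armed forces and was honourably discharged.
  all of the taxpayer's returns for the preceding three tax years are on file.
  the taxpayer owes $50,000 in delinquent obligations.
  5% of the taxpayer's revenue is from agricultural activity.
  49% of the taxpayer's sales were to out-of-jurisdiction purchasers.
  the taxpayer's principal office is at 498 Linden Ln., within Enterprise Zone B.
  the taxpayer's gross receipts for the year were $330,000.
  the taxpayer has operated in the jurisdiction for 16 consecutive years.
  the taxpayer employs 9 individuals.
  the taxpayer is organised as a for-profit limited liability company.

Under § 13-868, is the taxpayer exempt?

Yes — exempt.

(a) returns current — met.
(i) nonprofit — not satisfied.
(A) ≥ 10 yrs in jurisdiction — holds.
(B) state-registered — met.
(C) has storefront — met.
(ii) = T AND T AND T = true.
So (b) is satisfied (F OR T).
(A) ≤ 24 employees — met.
(B) veteran — met.
So (i) is satisfied (T AND T).
(A) Schedule C activity — not satisfied.
(B) in enterprise zone — met.
(ii) = F AND T = false.
So (c) is satisfied (T OR F).
(1) = T AND T AND T = true.
(a) >70% out-of-jur. sales — not met.
(b) no delinquency — fails.
(2): F AND F → false.
So Overall is satisfied (T OR F).
Exception (≥40% agricultural) — not satisfied.
Result: main true OR exception false → true.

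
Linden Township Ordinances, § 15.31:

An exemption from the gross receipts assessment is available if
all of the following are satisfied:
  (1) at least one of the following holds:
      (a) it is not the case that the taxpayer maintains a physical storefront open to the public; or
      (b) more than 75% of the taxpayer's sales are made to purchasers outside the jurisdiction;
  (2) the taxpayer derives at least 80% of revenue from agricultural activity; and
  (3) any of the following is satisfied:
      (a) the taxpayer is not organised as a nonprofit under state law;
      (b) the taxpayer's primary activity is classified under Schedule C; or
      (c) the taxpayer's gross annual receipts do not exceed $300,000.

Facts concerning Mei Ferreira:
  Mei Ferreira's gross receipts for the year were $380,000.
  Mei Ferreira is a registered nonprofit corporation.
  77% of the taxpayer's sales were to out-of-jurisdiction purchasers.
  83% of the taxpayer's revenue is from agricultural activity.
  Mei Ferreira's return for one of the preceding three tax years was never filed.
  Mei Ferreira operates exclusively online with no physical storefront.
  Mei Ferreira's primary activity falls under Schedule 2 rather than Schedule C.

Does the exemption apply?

(a) not (has storefront) — met.
(b) >75% out-of-jur. sales — met.
So (1) is satisfied (T OR T).
(2) ≥80% agricultural — met.
(a) not (nonprofit) — not satisfied.
(b) Schedule C activity — fails.
(c) receipts ≤ $300,000 — not met.
(3): F OR F OR F → false.
So Overall is not satisfied (T AND T AND F).

No — not exempt.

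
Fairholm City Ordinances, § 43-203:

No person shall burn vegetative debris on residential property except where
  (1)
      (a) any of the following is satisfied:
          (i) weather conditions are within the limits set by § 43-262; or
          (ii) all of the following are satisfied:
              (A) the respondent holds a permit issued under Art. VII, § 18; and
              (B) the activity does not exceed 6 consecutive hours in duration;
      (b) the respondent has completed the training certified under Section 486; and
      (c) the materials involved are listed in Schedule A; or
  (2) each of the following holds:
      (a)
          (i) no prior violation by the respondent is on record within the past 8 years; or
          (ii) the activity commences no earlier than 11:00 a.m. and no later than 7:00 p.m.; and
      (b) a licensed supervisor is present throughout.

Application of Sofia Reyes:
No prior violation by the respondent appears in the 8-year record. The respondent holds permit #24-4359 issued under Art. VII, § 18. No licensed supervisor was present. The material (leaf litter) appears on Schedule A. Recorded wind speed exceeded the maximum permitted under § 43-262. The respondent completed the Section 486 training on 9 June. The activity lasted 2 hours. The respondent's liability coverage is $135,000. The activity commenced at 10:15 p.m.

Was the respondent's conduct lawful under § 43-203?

(i) weather ok — not satisfied.
(A) holds permit — satisfied.
(B) ≤ 6 hrs duration — holds.
So (ii) is satisfied (T AND T).
So (a) is satisfied (F OR T).
(b) training certified — met.
(c) Schedule A material — holds.
(1): T AND T AND T → true.
(i) no prior violation — met.
(ii) start within hours — fails.
So (a) is satisfied (T OR F).
(b) supervisor present — not satisfied.
(2): T AND F → false.
Overall: T OR F → true.

Yes — lawful.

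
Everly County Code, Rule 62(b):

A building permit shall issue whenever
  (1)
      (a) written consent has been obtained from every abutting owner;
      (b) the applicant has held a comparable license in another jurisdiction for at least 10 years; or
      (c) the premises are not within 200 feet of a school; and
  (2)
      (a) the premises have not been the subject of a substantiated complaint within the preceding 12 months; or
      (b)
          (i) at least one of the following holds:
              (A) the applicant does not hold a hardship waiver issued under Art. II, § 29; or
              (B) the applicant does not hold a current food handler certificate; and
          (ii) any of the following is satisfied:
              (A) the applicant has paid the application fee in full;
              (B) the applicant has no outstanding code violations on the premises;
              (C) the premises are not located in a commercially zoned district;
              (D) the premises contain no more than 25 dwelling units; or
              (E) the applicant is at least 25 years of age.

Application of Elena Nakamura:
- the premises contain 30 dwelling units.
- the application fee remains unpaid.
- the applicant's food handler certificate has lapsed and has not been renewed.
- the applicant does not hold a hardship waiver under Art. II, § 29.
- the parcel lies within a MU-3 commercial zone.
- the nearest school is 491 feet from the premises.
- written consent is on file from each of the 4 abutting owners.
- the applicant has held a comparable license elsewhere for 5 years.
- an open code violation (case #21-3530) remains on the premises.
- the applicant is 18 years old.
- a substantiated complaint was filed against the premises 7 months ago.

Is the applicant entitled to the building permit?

(a) all abutters consent — met.
(b) prior license ≥ 10 yr — not met.
(c) ≥200 ft from school — satisfied.
(1): T OR F OR T → true.
(a) no complaint in 12 mo. — not met.
(A) not (hardship waiver) — holds.
(B) not (food handler cert.) — holds.
So (i) is satisfied (T OR T).
(A) fee paid — not met.
(B) no code violations — fails.
(C) not (commercially zoned) — not met.
(D) ≤ 25 units — not satisfied.
(E) age ≥ 25 — not met.
So (ii) is not satisfied (F OR F OR F OR F OR F).
(b): T AND F → false.
(2) = F OR F = false.
Overall = T AND F = false.

No — denied.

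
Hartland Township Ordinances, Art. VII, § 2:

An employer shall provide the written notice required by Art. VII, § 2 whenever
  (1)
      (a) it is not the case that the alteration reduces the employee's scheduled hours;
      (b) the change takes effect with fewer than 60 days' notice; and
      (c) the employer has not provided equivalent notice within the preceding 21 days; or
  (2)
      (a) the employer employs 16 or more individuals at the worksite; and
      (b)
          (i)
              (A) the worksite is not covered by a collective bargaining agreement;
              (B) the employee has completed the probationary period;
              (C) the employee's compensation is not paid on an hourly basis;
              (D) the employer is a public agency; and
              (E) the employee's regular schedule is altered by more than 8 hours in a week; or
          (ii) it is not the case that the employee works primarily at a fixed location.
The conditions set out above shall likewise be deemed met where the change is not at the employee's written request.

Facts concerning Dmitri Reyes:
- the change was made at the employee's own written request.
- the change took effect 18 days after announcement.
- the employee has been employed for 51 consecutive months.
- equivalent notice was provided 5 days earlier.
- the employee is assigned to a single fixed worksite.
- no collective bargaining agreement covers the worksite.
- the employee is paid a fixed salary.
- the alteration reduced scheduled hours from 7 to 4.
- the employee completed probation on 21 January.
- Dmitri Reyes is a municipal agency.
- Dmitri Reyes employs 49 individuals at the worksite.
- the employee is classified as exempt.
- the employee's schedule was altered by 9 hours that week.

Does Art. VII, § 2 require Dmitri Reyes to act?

(a) not (hours reduced) — fails.
(b) < 60 days' notice — satisfied.
(c) no recent notice — fails.
(1) = F AND T AND F = false.
(a) ≥ 16 at site — holds.
(A) no CBA — satisfied.
(B) past probation — holds.
(C) not (hourly-paid) — holds.
(D) public agency — satisfied.
(E) schedule shift > 8h — met.
So (i) is satisfied (T AND T AND T AND T AND T).
(ii) not (fixed location) — not met.
(b) = T OR F = true.
(2) = T AND T = true.
Overall: F OR T → true.
Exception (not employee-requested) — not satisfied.
Result: main true OR exception false → true.

Yes — required.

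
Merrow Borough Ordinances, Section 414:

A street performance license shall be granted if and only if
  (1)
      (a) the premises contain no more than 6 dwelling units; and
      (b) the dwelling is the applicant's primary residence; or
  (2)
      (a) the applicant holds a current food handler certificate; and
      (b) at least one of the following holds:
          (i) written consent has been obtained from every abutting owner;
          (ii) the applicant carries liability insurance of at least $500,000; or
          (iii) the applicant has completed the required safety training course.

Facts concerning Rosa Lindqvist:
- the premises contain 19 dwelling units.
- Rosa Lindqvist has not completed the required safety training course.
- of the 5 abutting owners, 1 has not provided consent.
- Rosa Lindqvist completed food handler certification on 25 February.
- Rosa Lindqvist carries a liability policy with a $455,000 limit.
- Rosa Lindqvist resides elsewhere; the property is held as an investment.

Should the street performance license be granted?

No — denied.

(a) ≤ 6 units — fails.
(b) primary residence — fails.
So (1) is not satisfied (F AND F).
(a) food handler cert. — satisfied.
(i) all abutters consent — fails.
(ii) insurance ≥ $500,000 — not satisfied.
(iii) safety training — not met.
So (b) is not satisfied (F OR F OR F).
(2): T AND F → false.
So Overall is not satisfied (F OR F).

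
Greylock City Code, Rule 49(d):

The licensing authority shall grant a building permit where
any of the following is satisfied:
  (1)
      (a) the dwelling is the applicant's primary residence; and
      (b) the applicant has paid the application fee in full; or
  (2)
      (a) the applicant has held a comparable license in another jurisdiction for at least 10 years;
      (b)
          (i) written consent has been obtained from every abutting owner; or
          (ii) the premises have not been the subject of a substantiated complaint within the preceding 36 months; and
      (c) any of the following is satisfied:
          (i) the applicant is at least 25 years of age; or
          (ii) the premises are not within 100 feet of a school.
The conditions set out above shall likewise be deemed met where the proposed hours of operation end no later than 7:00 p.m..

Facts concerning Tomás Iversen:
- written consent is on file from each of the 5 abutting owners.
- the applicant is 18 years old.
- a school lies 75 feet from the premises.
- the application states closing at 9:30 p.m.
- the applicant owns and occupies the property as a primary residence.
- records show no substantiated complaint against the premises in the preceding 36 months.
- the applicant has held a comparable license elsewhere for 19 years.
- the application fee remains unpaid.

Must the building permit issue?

No — denied.

(a) primary residence — holds.
(b) fee paid — fails.
(1): T AND F → false.
(a) prior license ≥ 10 yr — satisfied.
(i) all abutters consent — satisfied.
(ii) no complaint in 36 mo. — satisfied.
(b): T OR T → true.
(i) age ≥ 25 — fails.
(ii) ≥100 ft from school — not satisfied.
So (c) is not satisfied (F OR F).
So (2) is not satisfied (T AND T AND F).
Overall = F OR F = false.
Exception (closes by 7 p.m.) — not satisfied.
Result: main false OR exception false → false.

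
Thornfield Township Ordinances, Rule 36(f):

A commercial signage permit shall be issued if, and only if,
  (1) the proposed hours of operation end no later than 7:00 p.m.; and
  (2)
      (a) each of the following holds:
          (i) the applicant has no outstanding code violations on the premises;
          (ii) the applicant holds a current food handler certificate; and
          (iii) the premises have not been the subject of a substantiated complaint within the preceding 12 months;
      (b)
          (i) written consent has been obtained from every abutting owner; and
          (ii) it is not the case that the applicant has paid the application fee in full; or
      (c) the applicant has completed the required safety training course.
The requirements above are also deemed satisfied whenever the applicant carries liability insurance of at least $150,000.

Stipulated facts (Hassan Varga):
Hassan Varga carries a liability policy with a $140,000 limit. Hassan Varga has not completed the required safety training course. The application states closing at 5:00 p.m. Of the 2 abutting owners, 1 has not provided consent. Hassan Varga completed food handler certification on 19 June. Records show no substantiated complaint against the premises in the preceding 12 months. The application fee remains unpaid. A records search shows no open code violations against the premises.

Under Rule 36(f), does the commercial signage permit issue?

(1) closes by 7 p.m. — met.
(i) no code violations — met.
(ii) food handler cert. — holds.
(iii) no complaint in 12 mo. — holds.
So (a) is satisfied (T AND T AND T).
(i) all abutters consent — not satisfied.
(ii) not (fee paid) — met.
(b): F AND T → false.
(c) safety training — not satisfied.
So (2) is satisfied (T OR F OR F).
Overall = T AND T = true.
Exception (insurance ≥ $150,000) — not satisfied.
Result: main true OR exception false → true.

Yes — granted.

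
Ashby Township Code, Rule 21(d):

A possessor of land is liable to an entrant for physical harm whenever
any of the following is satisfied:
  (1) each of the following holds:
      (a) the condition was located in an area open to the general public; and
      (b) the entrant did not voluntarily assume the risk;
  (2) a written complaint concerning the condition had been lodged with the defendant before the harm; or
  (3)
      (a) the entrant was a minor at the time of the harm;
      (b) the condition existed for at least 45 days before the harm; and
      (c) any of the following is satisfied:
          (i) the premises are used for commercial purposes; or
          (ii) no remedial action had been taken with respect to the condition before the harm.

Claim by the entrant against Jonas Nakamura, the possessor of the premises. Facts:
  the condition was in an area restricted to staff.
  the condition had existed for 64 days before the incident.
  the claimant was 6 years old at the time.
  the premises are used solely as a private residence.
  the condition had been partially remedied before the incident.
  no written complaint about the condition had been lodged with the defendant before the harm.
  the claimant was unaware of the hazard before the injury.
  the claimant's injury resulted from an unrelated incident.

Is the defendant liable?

No — not liable.

(a) public area — not met.
(b) no assumed risk — met.
(1) = F AND T = false.
(2) complaint lodged — fails.
(a) entrant a minor — holds.
(b) condition ≥45 days old — holds.
(i) commercial use — fails.
(ii) no remedial action — not satisfied.
(c): F OR F → false.
(3): T AND T AND F → false.
Overall = F OR F OR F = false.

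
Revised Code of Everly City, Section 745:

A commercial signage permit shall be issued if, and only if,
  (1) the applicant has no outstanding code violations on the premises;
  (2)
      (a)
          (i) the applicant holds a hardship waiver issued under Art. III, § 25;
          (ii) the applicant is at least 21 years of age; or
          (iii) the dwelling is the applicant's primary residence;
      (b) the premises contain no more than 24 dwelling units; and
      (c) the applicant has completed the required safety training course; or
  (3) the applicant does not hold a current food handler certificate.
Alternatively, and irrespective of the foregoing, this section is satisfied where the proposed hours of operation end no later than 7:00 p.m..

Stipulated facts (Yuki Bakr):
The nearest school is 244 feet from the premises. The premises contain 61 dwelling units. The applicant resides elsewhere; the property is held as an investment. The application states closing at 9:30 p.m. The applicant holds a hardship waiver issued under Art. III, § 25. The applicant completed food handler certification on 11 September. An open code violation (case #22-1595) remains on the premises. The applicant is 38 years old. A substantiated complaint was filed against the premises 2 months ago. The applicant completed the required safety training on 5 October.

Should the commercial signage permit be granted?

No — denied.

(1) no code violations — not satisfied.
(i) hardship waiver — met.
(ii) age ≥ 21 — satisfied.
(iii) primary residence — fails.
(a): T OR T OR F → true.
(b) ≤ 24 units — not satisfied.
(c) safety training — satisfied.
(2): T AND F AND T → false.
(3) not (food handler cert.) — not met.
Overall = F OR F OR F = false.
Exception (closes by 7 p.m.) — not satisfied.
Result: main false OR exception false → false.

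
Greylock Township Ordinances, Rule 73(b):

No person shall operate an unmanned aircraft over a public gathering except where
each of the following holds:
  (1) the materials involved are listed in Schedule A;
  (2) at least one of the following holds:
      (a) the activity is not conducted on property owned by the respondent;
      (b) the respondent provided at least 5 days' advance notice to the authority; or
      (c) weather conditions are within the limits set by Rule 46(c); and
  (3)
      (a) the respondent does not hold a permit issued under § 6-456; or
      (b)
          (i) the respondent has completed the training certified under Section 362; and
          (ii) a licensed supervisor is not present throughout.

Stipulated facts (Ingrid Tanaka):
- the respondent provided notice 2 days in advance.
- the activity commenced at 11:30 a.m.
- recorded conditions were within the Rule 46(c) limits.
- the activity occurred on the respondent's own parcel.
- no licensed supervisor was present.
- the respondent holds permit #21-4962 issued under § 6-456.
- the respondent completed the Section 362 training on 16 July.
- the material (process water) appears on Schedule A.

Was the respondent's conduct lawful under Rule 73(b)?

Yes — lawful.

(1) Schedule A material — satisfied.
(a) not (own property) — not met.
(b) ≥5 days' notice — fails.
(c) weather ok — satisfied.
(2): F OR F OR T → true.
(a) not (holds permit) — not satisfied.
(i) training certified — met.
(ii) not (supervisor present) — met.
(b) = T AND T = true.
(3) = F OR T = true.
So Overall is satisfied (T AND T AND T).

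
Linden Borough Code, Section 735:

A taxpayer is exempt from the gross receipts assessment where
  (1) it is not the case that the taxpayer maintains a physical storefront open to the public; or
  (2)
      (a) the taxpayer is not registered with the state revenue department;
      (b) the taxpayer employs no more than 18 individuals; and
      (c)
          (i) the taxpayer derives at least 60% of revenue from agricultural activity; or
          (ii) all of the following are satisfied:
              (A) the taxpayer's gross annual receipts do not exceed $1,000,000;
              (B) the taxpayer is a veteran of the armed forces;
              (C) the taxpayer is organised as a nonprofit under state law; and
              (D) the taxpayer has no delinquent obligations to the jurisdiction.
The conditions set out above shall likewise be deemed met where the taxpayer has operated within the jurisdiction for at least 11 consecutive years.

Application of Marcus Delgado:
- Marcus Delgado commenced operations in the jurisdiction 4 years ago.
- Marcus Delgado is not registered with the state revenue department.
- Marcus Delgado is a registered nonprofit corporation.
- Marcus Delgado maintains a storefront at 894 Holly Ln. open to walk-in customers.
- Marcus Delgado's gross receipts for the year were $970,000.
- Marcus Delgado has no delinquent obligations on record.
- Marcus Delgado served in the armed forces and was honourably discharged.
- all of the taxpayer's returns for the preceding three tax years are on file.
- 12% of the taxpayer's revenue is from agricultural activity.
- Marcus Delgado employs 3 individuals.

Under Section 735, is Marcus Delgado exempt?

(1) not (has storefront) — fails.
(a) not (state-registered) — holds.
(b) ≤ 18 employees — holds.
(i) ≥60% agricultural — fails.
(A) receipts ≤ $1,000,000 — satisfied.
(B) veteran — satisfied.
(C) nonprofit — satisfied.
(D) no delinquency — holds.
(ii) = T AND T AND T AND T = true.
So (c) is satisfied (F OR T).
So (2) is satisfied (T AND T AND T).
Overall: F OR T → true.
Exception (≥ 11 yrs in jurisdiction) — not satisfied.
Result: main true OR exception false → true.

Yes — exempt.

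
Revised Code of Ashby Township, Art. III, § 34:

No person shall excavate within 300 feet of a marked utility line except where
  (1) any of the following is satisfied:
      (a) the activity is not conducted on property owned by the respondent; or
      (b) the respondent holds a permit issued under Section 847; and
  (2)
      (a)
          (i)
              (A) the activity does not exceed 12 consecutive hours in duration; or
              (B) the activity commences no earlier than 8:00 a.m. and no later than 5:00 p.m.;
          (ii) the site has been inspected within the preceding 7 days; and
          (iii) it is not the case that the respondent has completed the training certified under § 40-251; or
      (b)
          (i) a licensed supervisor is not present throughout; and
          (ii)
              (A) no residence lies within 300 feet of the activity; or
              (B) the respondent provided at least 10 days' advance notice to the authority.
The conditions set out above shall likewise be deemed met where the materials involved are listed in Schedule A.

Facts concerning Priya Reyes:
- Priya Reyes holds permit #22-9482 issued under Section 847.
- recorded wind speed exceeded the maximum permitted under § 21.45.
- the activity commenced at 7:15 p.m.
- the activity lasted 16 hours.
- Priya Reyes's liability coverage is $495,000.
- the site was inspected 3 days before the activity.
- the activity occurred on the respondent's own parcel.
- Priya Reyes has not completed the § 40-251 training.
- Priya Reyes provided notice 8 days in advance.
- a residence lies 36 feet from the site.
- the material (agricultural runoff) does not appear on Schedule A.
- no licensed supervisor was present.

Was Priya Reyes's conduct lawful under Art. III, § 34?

No — unlawful.

(a) not (own property) — not satisfied.
(b) holds permit — satisfied.
(1): F OR T → true.
(A) ≤ 12 hrs duration — not met.
(B) start within hours — not met.
(i): F OR F → false.
(ii) site inspected — holds.
(iii) not (training certified) — satisfied.
(a) = F AND T AND T = false.
(i) not (supervisor present) — holds.
(A) no residence in 300 ft — fails.
(B) ≥10 days' notice — not met.
So (ii) is not satisfied (F OR F).
(b): T AND F → false.
So (2) is not satisfied (F OR F).
Overall: T AND F → false.
Exception (Schedule A material) — not satisfied.
Result: main false OR exception false → false.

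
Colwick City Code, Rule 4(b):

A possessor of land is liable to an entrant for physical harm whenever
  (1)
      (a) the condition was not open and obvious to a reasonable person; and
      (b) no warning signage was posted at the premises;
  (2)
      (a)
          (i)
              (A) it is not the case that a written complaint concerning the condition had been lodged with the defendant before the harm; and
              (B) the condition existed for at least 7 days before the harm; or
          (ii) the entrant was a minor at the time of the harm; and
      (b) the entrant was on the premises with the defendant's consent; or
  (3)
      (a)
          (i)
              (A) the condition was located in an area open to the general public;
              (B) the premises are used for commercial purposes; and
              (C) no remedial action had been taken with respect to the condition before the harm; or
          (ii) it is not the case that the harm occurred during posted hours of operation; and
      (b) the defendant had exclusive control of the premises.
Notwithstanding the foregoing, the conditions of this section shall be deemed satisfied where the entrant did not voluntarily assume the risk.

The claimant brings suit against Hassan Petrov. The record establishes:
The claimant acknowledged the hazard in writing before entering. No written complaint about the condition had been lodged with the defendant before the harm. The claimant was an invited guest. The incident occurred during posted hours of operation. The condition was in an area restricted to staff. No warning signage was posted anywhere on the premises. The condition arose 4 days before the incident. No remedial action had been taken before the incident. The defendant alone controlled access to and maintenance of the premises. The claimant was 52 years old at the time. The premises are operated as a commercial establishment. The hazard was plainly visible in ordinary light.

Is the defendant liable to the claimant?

(a) not open/obvious — fails.
(b) no signage posted — holds.
(1) = F AND T = false.
(A) not (complaint lodged) — satisfied.
(B) condition ≥7 days old — not met.
(i) = T AND F = false.
(ii) entrant a minor — not met.
So (a) is not satisfied (F OR F).
(b) consent to enter — satisfied.
So (2) is not satisfied (F AND T).
(A) public area — not met.
(B) commercial use — holds.
(C) no remedial action — met.
So (i) is not satisfied (F AND T AND T).
(ii) not (during posted hours) — not satisfied.
(a) = F OR F = false.
(b) exclusive control — met.
So (3) is not satisfied (F AND T).
Overall: F OR F OR F → false.
Exception (no assumed risk) — not satisfied.
Result: main false OR exception false → false.

No — not liable.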